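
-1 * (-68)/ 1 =68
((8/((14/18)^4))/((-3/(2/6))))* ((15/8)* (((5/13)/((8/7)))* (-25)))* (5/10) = 1366875/71344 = 19.16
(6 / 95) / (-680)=-3 / 32300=-0.00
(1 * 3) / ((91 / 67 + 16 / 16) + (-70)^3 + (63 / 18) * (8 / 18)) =-0.00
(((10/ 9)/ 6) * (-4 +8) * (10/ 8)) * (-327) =-2725/ 9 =-302.78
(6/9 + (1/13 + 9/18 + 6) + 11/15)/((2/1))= 1037/260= 3.99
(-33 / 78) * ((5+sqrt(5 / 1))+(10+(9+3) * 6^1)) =-37.75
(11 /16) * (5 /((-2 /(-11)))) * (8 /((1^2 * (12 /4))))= 605 /12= 50.42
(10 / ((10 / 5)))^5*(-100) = -312500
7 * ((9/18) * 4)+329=343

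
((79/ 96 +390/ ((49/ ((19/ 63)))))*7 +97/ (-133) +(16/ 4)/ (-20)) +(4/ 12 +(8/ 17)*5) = 184758743/ 7596960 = 24.32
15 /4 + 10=55 /4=13.75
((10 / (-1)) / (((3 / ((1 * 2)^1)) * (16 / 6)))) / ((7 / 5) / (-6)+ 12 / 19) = -1425 / 227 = -6.28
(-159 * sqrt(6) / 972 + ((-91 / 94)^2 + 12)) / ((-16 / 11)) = -1257443 / 141376 + 583 * sqrt(6) / 5184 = -8.62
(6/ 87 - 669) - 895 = -45354/ 29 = -1563.93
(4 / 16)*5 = 5 / 4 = 1.25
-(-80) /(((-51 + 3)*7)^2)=5 /7056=0.00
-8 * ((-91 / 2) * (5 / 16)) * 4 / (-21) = -65 / 3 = -21.67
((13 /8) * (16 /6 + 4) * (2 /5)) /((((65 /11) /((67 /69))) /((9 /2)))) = 737 /230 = 3.20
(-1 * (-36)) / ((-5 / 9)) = -324 / 5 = -64.80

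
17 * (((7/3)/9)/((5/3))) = 2.64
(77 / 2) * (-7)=-539 / 2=-269.50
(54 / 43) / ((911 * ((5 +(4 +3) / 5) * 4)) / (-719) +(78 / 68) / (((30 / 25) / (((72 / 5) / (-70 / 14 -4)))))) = -1650105 / 44629829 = -0.04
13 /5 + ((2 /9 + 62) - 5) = 2692 /45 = 59.82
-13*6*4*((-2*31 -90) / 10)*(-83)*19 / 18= -6232304 / 15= -415486.93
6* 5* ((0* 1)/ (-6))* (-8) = 0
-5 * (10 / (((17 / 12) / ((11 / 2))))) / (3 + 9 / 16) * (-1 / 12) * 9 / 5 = 2640 / 323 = 8.17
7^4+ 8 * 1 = 2409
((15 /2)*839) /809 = 12585 /1618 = 7.78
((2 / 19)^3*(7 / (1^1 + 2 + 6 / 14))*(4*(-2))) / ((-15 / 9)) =392 / 34295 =0.01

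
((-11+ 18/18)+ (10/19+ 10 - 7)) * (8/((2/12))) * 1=-5904/19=-310.74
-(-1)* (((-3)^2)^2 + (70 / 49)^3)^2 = 828461089 / 117649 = 7041.80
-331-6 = -337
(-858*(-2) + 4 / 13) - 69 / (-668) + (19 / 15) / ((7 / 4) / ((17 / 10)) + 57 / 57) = 15432608819 / 8987940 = 1717.04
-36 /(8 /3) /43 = -27 /86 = -0.31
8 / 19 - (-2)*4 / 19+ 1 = 1.84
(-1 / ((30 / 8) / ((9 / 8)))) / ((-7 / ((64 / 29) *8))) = 768 / 1015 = 0.76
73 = 73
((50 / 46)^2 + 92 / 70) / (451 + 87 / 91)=600717 / 108783560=0.01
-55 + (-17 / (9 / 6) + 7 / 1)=-178 / 3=-59.33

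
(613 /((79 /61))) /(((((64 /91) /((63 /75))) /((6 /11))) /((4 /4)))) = 214374069 /695200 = 308.36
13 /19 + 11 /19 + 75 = 1449 /19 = 76.26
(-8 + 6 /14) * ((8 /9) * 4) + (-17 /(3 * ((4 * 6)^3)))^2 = -324110645273 /12039487488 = -26.92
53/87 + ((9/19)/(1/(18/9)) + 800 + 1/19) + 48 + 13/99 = 2439605/2871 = 849.74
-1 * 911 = -911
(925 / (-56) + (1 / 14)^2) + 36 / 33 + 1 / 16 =-132459 / 8624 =-15.36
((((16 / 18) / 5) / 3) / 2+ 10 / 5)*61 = 16714 / 135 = 123.81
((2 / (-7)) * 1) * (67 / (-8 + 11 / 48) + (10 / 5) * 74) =-103976 / 2611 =-39.82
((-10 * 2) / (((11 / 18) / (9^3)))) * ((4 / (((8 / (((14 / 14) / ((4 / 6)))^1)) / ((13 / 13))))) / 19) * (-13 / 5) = 511758 / 209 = 2448.60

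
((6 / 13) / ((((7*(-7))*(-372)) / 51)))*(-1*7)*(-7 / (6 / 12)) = 51 / 403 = 0.13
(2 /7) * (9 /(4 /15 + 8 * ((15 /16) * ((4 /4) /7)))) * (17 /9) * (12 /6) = 2040 /281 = 7.26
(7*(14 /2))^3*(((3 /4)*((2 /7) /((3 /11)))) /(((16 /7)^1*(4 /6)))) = 3882417 /64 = 60662.77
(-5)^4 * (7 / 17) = 257.35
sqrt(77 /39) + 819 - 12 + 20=sqrt(3003) /39 + 827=828.41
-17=-17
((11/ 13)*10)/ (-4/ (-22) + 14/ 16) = 9680/ 1209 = 8.01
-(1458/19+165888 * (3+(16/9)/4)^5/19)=-4233164.69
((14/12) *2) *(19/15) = 133/45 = 2.96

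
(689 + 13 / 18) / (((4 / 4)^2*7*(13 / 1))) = 955 / 126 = 7.58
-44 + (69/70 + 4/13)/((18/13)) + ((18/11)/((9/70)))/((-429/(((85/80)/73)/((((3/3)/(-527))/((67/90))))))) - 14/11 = -38343597937/868107240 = -44.17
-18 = -18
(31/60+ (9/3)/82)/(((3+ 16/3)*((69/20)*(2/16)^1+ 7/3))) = 32664/1360175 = 0.02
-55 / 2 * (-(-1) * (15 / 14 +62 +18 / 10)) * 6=-149853 / 14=-10703.79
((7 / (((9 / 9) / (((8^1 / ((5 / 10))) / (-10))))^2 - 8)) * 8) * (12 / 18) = -7168 / 1461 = -4.91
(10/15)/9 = 2/27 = 0.07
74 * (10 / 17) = 740 / 17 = 43.53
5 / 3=1.67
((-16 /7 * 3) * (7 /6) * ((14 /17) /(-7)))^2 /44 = 64 /3179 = 0.02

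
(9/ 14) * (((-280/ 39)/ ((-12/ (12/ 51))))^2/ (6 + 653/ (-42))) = -78400/ 58755723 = -0.00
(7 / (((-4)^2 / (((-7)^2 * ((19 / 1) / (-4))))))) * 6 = -19551 / 32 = -610.97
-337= -337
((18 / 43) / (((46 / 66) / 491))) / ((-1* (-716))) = 145827 / 354062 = 0.41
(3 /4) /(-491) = -3 /1964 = -0.00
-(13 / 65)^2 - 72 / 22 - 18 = -5861 / 275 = -21.31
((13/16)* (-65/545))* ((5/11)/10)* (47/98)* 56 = -7943/67144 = -0.12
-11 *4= -44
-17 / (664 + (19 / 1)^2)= -17 / 1025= -0.02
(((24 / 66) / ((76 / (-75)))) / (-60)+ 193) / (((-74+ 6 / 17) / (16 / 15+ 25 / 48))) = -348361127 / 83733760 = -4.16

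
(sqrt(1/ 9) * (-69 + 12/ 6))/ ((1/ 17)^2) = -6454.33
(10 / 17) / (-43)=-10 / 731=-0.01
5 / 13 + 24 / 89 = 757 / 1157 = 0.65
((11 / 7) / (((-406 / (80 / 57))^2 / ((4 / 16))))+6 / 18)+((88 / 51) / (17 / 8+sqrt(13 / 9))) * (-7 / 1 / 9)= -34030378159 / 57170193507+39424 * sqrt(13) / 270657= -0.07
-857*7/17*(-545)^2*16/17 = -28509647600/289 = -98649299.65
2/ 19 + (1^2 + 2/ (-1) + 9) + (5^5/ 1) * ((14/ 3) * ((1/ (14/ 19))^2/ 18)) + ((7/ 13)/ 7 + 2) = 280548215/ 186732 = 1502.41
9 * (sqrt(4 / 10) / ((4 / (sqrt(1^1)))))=1.42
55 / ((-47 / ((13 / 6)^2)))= -9295 / 1692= -5.49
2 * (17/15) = 34/15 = 2.27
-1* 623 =-623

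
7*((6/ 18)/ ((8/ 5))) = 1.46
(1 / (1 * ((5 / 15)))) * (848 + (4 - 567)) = 855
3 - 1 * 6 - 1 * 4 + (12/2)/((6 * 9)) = -62/9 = -6.89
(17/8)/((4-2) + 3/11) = 187/200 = 0.94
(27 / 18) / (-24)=-1 / 16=-0.06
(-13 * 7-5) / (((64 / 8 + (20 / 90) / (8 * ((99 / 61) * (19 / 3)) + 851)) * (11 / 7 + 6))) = -172147248 / 108619949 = -1.58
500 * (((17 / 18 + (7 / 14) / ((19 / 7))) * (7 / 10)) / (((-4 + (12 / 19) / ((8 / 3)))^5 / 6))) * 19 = -10704671196800 / 179391326829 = -59.67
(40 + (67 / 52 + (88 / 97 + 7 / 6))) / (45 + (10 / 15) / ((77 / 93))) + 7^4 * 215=27550736219503 / 53370564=516215.95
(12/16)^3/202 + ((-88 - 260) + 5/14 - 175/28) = -32025699/90496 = -353.89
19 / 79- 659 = -52042 / 79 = -658.76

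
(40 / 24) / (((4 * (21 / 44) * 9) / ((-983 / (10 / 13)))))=-140569 / 1134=-123.96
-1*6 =-6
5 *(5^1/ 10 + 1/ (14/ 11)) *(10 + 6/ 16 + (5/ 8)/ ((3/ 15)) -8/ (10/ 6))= 783/ 14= 55.93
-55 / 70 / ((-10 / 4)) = 0.31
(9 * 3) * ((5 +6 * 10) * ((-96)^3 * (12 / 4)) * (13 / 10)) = -6055575552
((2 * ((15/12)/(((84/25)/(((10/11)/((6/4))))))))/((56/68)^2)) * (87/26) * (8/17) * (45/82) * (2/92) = 4621875/370025656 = 0.01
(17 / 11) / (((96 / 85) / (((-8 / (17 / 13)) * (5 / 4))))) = -5525 / 528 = -10.46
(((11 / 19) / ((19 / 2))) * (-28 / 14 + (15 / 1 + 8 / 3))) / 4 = 517 / 2166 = 0.24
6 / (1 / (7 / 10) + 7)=42 / 59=0.71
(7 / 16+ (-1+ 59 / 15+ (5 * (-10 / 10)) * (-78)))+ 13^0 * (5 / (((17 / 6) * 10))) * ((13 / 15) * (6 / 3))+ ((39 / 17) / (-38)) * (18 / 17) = 518718683 / 1317840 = 393.61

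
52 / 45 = 1.16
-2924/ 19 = -153.89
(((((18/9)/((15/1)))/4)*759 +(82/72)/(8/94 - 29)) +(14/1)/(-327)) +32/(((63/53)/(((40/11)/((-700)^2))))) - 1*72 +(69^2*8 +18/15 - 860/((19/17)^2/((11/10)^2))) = 33783504069511305047/907930228243500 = 37209.36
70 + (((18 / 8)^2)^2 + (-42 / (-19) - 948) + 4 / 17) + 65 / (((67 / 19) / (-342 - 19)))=-41573872087 / 5540096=-7504.18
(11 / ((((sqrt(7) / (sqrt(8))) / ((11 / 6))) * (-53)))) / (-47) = 121 * sqrt(14) / 52311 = 0.01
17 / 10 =1.70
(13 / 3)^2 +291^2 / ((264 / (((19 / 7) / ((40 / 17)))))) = 86220049 / 221760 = 388.80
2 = 2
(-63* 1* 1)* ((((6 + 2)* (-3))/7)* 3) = 648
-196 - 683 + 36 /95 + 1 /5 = -16690 /19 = -878.42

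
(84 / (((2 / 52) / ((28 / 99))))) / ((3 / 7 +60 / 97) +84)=13840736 / 1905651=7.26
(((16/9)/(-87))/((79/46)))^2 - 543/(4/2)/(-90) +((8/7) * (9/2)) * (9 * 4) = 100793441590481/535680382860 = 188.16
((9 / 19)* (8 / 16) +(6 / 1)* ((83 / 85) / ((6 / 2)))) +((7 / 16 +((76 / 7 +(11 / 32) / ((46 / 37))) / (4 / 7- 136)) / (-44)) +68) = 7003664611951 / 99161103360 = 70.63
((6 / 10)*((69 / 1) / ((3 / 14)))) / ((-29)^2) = 966 / 4205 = 0.23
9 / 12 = 3 / 4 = 0.75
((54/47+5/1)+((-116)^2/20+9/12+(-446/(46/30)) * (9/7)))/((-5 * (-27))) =46268237/20430900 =2.26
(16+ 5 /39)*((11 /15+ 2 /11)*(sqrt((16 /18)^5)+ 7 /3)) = 12157312*sqrt(2) /1563705+ 664853 /19305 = 45.43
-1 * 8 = -8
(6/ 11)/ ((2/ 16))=48/ 11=4.36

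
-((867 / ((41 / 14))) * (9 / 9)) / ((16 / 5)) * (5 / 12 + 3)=-10115 / 32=-316.09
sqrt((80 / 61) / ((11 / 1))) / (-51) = -4 * sqrt(3355) / 34221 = -0.01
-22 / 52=-11 / 26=-0.42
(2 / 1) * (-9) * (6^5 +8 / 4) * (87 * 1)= -12180348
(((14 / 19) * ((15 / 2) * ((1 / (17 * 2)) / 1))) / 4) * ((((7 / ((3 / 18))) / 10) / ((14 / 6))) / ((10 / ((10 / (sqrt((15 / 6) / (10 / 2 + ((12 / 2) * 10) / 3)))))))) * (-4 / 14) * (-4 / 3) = 0.09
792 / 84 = 9.43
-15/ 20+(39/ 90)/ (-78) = -34/ 45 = -0.76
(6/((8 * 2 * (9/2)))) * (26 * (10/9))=65/27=2.41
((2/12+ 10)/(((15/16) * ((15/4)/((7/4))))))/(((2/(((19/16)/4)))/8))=8113/1350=6.01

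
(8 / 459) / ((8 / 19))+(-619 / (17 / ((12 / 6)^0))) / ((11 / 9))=-150208 / 5049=-29.75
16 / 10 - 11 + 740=3653 / 5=730.60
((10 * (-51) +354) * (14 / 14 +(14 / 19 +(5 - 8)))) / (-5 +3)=-1872 / 19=-98.53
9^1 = 9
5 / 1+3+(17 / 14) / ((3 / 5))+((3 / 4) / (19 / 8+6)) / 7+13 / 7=33469 / 2814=11.89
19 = 19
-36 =-36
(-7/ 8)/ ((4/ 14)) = -49/ 16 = -3.06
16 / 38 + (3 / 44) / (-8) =2759 / 6688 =0.41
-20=-20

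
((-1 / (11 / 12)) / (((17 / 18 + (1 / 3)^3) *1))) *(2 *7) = -9072 / 583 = -15.56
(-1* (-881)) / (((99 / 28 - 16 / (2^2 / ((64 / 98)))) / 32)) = 30528.35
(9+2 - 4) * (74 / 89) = 518 / 89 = 5.82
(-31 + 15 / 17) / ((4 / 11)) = -1408 / 17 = -82.82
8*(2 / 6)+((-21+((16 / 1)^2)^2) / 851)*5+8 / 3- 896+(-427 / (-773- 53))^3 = -2120816355211 / 4194660696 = -505.60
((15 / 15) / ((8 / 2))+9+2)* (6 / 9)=15 / 2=7.50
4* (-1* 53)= -212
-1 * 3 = -3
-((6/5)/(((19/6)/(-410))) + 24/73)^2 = -24037.29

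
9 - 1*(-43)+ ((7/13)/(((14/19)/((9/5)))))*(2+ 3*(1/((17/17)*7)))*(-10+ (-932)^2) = 1262554109/455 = 2774844.20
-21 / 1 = -21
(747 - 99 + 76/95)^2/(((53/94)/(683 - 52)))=624193014304/1325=471089067.40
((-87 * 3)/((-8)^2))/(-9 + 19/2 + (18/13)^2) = -44109/26144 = -1.69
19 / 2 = 9.50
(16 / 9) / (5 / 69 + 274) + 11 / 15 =209861 / 283665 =0.74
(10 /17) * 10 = 100 /17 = 5.88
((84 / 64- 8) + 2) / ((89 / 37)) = -1.95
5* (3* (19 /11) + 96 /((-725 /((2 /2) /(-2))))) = 26.24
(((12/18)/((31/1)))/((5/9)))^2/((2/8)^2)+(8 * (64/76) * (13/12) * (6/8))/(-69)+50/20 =153996947/62993550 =2.44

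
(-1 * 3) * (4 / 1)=-12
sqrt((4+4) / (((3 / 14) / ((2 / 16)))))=sqrt(42) / 3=2.16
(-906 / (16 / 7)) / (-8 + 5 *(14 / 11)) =11627 / 48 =242.23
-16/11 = -1.45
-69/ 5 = -13.80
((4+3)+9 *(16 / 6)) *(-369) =-11439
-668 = -668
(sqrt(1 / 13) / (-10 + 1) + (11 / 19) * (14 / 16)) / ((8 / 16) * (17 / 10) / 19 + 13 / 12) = 1155 / 2572 - 190 * sqrt(13) / 25077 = 0.42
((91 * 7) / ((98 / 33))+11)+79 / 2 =265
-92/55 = -1.67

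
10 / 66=5 / 33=0.15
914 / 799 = 1.14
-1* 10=-10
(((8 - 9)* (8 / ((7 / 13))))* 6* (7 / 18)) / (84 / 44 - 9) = 4.89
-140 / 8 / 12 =-35 / 24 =-1.46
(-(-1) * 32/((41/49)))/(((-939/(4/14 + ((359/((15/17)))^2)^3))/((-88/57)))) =285244376529796.14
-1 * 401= -401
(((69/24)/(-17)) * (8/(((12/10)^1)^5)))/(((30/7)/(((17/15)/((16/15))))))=-100625/746496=-0.13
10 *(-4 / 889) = -40 / 889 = -0.04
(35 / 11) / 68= 35 / 748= 0.05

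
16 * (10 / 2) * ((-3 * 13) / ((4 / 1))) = -780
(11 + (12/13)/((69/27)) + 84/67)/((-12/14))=-1769005/120198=-14.72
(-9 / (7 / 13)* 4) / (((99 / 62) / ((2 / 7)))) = -6448 / 539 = -11.96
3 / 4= 0.75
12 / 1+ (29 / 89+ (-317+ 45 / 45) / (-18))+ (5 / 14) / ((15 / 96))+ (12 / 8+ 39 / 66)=2112932 / 61677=34.26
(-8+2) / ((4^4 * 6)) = -1 / 256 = -0.00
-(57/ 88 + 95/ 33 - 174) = 45005/ 264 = 170.47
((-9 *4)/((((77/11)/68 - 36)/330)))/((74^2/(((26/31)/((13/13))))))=0.05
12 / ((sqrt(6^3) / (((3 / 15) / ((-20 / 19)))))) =-0.16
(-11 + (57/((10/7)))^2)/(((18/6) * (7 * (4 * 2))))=158101/16800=9.41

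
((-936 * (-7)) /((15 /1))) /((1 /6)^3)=94348.80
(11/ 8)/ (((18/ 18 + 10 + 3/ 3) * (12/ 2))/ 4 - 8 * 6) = -11/ 240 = -0.05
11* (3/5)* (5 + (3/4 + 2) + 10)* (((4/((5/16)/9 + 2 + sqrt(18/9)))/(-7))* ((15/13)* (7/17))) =-9.22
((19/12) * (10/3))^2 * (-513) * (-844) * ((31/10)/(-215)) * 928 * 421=-8764053668336/129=-67938400529.74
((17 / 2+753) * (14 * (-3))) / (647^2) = -31983 / 418609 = -0.08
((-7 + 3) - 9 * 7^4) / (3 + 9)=-21613 / 12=-1801.08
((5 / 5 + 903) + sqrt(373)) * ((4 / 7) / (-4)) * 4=-3616 / 7 - 4 * sqrt(373) / 7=-527.61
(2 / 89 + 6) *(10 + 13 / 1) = 138.52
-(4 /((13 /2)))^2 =-64 /169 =-0.38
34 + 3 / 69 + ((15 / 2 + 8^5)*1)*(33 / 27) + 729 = 16900303 / 414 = 40821.99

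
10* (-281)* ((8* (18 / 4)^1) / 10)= -10116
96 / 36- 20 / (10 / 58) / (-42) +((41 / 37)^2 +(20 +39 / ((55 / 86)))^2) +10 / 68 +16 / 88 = 6470579474977 / 985611550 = 6565.04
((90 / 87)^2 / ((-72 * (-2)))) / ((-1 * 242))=-25 / 814088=-0.00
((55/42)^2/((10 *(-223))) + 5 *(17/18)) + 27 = 24956663/786744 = 31.72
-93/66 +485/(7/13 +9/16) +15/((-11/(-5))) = 2246611/5038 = 445.93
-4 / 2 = -2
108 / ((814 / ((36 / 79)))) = 1944 / 32153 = 0.06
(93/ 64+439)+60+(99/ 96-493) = 8.48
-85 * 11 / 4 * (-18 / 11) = 765 / 2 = 382.50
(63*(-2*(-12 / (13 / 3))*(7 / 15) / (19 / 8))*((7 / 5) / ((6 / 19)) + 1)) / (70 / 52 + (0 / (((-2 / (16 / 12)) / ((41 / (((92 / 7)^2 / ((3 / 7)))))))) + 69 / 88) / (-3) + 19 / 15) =607267584 / 3833345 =158.42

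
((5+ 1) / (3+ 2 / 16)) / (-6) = -8 / 25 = -0.32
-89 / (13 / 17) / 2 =-1513 / 26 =-58.19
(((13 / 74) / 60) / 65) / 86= 1 / 1909200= 0.00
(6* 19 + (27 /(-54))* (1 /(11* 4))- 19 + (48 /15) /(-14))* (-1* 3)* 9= -7880247 /3080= -2558.52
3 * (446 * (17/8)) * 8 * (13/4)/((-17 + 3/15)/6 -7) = -739245/98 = -7543.32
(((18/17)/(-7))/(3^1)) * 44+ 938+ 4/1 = 111834/119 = 939.78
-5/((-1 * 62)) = 5/62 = 0.08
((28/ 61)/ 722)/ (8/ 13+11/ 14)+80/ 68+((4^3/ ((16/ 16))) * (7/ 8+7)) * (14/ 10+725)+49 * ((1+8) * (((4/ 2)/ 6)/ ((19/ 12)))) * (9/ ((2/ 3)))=2062857628966/ 5615355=367360.15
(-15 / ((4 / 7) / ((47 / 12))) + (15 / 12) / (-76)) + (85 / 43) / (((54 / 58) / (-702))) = -5206885 / 3268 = -1593.29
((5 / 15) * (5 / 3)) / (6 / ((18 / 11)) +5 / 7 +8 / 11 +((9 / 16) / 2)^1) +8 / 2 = 490388 / 119517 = 4.10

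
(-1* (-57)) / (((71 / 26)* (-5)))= -1482 / 355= -4.17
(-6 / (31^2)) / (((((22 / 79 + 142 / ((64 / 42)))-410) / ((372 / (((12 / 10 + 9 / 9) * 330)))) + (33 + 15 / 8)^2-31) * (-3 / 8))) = 80896 / 2757444885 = 0.00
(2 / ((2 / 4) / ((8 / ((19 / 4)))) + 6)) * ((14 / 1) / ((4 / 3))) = 1344 / 403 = 3.33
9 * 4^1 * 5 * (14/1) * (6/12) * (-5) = -6300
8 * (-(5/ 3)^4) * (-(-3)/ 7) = -5000/ 189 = -26.46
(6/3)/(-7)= -2/7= -0.29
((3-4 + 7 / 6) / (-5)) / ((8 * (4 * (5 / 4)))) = -1 / 1200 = -0.00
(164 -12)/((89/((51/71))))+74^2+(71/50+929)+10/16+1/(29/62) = 234942797859/36650200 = 6410.41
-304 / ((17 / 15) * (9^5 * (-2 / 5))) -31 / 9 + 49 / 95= -92735216 / 31788045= -2.92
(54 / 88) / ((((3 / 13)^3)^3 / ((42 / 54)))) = 74231495611 / 288684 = 257137.55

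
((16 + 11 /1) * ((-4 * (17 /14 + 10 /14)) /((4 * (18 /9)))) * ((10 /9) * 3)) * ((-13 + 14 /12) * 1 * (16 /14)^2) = 460080 /343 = 1341.34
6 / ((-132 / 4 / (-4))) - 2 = -14 / 11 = -1.27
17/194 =0.09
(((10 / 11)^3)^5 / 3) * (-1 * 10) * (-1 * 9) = 30000000000000000 / 4177248169415651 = 7.18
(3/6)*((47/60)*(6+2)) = 3.13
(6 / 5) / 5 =6 / 25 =0.24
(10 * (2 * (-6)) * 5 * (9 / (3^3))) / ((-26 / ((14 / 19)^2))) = 19600 / 4693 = 4.18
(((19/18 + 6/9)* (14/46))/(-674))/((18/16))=-434/627831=-0.00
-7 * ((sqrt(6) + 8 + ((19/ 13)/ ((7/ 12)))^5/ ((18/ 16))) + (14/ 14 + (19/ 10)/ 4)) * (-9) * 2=126 * sqrt(6) + 218448189707121/ 17829489860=12560.71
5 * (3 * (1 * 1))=15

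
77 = 77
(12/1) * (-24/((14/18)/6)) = -15552/7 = -2221.71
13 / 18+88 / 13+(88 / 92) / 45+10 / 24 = 142253 / 17940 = 7.93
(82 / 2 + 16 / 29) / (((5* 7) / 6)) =1446 / 203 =7.12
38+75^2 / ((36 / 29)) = 18277 / 4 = 4569.25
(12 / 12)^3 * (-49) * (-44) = 2156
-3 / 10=-0.30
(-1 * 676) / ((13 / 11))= -572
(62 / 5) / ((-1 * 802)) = -31 / 2005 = -0.02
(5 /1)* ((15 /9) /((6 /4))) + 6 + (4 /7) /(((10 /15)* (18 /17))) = 779 /63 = 12.37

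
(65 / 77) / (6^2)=65 / 2772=0.02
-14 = -14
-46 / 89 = -0.52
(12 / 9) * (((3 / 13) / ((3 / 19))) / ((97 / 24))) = 608 / 1261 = 0.48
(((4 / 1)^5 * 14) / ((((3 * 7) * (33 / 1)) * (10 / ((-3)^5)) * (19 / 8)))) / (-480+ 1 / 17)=3760128 / 8526155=0.44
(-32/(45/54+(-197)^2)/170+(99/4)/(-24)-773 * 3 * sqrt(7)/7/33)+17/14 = 811492111/4433635360-773 * sqrt(7)/77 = -26.38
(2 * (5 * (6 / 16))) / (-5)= -0.75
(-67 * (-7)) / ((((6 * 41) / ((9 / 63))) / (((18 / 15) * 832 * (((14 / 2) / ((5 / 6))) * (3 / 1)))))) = 7023744 / 1025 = 6852.43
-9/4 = -2.25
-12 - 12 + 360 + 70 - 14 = 392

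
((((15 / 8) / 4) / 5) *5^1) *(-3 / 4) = -0.35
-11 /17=-0.65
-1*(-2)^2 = -4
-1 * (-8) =8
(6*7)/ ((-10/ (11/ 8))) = -231/ 40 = -5.78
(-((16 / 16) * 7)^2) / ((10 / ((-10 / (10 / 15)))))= 147 / 2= 73.50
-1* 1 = -1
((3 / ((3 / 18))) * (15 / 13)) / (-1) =-270 / 13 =-20.77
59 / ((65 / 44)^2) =114224 / 4225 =27.04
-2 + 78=76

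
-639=-639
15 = 15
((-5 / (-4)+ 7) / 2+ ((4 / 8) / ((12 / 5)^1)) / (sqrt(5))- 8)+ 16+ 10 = sqrt(5) / 24+ 177 / 8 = 22.22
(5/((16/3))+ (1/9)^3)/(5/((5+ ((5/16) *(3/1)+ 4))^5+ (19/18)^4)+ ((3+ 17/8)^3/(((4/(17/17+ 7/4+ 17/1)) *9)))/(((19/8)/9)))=1775736706168459358144/529294630186460423969613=0.00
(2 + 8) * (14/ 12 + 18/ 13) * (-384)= -127360/ 13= -9796.92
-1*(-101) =101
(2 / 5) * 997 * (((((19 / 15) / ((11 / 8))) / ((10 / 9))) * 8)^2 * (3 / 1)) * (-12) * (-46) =10985887678464 / 378125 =29053587.25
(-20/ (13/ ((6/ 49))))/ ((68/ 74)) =-2220/ 10829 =-0.21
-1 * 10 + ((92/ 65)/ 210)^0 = -9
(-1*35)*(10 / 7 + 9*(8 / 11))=-3070 / 11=-279.09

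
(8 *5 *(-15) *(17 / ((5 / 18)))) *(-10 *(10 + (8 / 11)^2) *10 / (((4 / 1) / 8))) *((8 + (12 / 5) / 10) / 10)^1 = 7709554944 / 121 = 63715330.12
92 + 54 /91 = 8426 /91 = 92.59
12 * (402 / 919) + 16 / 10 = 31472 / 4595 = 6.85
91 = 91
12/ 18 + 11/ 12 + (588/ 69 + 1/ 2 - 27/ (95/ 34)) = 24697/ 26220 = 0.94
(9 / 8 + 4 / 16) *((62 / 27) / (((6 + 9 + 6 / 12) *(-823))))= -0.00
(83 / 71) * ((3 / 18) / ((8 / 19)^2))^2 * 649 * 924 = 540540100639 / 872448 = 619567.13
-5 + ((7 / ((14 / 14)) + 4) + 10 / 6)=7.67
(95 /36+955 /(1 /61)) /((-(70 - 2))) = -2097275 /2448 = -856.73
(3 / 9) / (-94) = -1 / 282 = -0.00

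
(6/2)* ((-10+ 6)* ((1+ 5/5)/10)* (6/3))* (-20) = 96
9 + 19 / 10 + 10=209 / 10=20.90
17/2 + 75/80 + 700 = 11351/16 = 709.44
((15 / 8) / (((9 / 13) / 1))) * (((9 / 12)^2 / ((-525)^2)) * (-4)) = -13 / 588000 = -0.00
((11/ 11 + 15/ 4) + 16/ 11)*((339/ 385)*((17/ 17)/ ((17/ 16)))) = 52884/ 10285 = 5.14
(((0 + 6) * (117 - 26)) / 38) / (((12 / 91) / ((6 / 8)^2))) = 74529 / 1216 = 61.29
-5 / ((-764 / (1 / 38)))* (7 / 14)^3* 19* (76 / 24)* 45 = 1425 / 24448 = 0.06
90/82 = 45/41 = 1.10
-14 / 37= -0.38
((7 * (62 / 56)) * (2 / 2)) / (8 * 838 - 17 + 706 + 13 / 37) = 1147 / 1094216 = 0.00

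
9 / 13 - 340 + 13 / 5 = -21886 / 65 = -336.71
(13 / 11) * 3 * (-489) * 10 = -190710 / 11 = -17337.27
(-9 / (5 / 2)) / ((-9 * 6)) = 0.07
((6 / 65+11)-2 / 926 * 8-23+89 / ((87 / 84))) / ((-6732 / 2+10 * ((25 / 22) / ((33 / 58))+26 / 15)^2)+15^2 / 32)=-30260797466944 / 1316562559877149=-0.02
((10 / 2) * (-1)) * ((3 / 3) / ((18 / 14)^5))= -84035 / 59049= -1.42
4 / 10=2 / 5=0.40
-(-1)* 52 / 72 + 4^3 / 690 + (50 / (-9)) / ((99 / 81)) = -84943 / 22770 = -3.73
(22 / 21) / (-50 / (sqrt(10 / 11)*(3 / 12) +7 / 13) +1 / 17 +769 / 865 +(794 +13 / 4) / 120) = -607429496211820480 / 48515313768783072869 - 82326452116480000*sqrt(110) / 145545941306349218607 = -0.02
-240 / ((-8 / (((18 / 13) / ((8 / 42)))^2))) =535815 / 338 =1585.25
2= 2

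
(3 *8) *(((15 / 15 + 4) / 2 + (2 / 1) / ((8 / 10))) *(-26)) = -3120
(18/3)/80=0.08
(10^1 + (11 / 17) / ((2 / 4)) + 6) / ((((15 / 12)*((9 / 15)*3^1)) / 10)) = 3920 / 51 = 76.86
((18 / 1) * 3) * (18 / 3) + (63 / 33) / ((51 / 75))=61113 / 187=326.81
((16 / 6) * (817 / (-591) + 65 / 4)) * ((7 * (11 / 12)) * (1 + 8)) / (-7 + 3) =-2706319 / 4728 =-572.40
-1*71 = -71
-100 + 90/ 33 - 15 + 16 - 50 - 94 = -2643/ 11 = -240.27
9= 9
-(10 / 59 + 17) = -1013 / 59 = -17.17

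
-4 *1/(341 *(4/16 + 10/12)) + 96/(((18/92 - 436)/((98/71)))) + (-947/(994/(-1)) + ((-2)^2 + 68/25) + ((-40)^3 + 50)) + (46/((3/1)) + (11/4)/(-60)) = -63927.35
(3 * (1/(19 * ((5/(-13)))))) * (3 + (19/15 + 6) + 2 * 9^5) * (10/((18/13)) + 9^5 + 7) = -12242625174728/4275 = -2863771970.70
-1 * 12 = -12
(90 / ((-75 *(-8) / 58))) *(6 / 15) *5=87 / 5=17.40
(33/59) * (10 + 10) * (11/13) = 7260/767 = 9.47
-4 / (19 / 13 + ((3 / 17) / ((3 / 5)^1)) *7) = -442 / 389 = -1.14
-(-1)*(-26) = -26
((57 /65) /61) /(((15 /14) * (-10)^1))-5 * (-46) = 230.00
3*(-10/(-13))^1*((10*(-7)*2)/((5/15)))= -12600/13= -969.23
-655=-655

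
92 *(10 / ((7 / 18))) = 16560 / 7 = 2365.71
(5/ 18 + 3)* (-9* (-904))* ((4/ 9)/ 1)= 106672/ 9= 11852.44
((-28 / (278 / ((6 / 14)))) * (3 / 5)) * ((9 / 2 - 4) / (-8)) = 9 / 5560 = 0.00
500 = 500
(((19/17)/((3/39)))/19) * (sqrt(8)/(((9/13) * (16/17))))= 169 * sqrt(2)/72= 3.32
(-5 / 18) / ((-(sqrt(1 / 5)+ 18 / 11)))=275 / 1499- 605 * sqrt(5) / 26982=0.13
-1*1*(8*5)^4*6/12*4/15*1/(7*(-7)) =1024000/147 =6965.99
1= 1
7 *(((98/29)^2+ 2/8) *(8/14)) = 39257/841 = 46.68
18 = 18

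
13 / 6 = 2.17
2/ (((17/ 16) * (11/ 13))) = 416/ 187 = 2.22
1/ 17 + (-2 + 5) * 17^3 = 250564/ 17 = 14739.06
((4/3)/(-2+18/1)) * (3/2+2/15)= 49/360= 0.14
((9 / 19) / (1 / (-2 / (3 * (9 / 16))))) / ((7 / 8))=-256 / 399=-0.64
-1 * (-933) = 933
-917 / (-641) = 917 / 641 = 1.43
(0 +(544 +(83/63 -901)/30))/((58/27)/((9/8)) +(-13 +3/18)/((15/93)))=-8743320/1320949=-6.62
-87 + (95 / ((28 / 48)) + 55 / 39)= 21094 / 273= 77.27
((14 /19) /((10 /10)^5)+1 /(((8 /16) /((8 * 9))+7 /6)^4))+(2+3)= 6.26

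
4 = 4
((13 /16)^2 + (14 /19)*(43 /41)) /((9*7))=285763 /12563712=0.02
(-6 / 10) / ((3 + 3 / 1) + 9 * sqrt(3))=2 / 115 - 3 * sqrt(3) / 115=-0.03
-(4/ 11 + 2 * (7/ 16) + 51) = -52.24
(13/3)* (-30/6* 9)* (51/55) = -1989/11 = -180.82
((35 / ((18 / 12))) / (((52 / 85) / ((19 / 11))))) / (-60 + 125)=11305 / 11154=1.01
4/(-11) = -4/11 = -0.36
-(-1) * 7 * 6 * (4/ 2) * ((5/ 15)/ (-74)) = -14/ 37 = -0.38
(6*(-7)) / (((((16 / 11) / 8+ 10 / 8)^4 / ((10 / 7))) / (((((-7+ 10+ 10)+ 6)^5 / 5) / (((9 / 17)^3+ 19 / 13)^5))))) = -653696.06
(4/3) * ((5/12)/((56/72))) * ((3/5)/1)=3/7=0.43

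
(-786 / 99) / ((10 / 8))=-1048 / 165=-6.35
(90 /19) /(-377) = -90 /7163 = -0.01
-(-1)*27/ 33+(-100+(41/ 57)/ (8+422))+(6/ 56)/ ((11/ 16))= -186885593/ 1887270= -99.02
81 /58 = 1.40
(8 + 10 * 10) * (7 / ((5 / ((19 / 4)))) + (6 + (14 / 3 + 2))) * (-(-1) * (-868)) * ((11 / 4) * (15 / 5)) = -14939278.20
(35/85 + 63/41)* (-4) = -5432/697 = -7.79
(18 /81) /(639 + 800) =2 /12951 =0.00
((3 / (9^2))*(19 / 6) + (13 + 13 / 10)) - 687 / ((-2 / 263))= 73187483 / 810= 90354.92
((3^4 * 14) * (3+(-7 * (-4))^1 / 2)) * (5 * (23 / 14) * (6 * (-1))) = -950130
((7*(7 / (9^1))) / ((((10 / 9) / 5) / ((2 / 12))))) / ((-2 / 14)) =-343 / 12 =-28.58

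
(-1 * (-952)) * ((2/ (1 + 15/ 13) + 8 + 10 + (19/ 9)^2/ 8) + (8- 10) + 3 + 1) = 1656803/ 81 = 20454.36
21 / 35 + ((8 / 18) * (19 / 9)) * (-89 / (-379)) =125917 / 153495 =0.82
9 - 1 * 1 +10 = 18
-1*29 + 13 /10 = -277 /10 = -27.70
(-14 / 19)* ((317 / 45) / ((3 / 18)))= -8876 / 285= -31.14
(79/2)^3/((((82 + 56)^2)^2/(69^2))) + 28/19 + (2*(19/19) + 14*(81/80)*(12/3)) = 60.98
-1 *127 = -127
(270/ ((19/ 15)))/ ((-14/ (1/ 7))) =-2025/ 931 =-2.18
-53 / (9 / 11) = -583 / 9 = -64.78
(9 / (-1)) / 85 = -9 / 85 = -0.11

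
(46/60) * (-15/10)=-1.15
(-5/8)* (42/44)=-105/176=-0.60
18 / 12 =3 / 2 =1.50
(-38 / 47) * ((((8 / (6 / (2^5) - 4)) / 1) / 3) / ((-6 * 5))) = -2432 / 129015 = -0.02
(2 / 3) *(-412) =-824 / 3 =-274.67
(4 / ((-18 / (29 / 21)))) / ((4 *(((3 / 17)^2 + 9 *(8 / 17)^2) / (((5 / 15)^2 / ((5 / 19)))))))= -159239 / 9950850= -0.02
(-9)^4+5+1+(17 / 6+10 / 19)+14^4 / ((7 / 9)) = 6379709 / 114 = 55962.36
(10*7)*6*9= 3780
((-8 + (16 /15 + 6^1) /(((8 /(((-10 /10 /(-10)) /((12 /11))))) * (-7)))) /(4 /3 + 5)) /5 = -403783 /1596000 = -0.25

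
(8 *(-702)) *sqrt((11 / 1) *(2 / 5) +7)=-5616 *sqrt(285) / 5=-18961.80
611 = 611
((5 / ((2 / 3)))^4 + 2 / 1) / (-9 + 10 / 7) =-354599 / 848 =-418.16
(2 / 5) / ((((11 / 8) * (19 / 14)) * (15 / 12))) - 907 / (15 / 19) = -18005797 / 15675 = -1148.70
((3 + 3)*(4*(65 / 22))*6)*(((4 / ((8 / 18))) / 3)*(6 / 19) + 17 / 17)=173160 / 209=828.52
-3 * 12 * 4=-144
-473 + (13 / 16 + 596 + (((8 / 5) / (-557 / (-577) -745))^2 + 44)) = 773218597166581 / 4607633971600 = 167.81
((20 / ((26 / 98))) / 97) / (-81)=-980 / 102141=-0.01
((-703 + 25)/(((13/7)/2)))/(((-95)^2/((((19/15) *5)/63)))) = -452/55575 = -0.01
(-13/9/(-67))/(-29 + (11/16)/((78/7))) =-5408/7259115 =-0.00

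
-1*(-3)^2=-9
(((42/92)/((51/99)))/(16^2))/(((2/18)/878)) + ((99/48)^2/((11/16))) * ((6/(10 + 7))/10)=13799511/500480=27.57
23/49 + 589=28884/49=589.47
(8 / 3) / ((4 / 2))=4 / 3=1.33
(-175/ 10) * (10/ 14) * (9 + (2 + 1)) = -150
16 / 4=4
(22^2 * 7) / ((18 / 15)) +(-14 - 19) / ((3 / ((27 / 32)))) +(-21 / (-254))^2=4357243805 / 1548384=2814.06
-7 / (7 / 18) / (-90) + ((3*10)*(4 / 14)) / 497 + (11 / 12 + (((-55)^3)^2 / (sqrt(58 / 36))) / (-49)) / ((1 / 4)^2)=-7120939439.30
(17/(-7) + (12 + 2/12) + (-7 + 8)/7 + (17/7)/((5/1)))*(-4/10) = -4.15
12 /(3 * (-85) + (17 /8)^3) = -6144 /125647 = -0.05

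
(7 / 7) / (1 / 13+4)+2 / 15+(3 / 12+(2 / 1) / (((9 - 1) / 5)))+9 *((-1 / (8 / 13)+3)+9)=605813 / 6360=95.25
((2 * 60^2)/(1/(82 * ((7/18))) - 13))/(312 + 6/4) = -688800/388949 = -1.77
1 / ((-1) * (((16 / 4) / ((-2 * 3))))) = 3 / 2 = 1.50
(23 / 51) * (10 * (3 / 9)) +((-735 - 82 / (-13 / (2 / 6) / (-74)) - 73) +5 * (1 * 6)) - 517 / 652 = -1209784153 / 1296828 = -932.88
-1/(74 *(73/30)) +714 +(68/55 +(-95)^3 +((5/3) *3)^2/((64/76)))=-2036106908567/2376880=-856630.08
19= 19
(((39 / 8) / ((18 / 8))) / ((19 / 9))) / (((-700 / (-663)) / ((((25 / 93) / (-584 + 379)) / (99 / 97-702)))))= 278681 / 153254383800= 0.00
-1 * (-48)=48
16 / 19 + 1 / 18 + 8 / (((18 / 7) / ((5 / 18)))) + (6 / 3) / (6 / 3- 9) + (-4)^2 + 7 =527363 / 21546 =24.48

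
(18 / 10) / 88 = 9 / 440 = 0.02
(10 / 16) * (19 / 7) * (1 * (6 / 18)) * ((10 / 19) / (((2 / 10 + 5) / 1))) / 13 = 125 / 28392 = 0.00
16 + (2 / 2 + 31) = 48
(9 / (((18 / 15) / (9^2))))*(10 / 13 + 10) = 85050 / 13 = 6542.31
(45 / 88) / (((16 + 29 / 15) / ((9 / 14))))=6075 / 331408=0.02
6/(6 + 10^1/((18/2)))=27/32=0.84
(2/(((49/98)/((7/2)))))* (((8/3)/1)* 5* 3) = 560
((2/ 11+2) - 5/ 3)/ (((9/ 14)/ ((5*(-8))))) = -9520/ 297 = -32.05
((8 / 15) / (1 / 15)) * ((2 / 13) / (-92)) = -4 / 299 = -0.01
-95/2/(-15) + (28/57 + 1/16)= 1131/304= 3.72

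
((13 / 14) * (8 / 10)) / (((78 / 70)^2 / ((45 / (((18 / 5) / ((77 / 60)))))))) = 13475 / 1404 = 9.60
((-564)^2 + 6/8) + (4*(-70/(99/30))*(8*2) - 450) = 41750171/132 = 316289.17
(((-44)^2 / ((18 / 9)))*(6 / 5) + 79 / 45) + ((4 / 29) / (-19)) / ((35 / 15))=201917267 / 173565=1163.35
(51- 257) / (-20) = 103 / 10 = 10.30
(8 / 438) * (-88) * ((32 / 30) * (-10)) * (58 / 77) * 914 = 54284288 / 4599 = 11803.50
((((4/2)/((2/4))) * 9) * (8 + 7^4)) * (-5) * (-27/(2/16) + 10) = 89325720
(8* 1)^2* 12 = 768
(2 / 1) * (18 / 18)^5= 2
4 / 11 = 0.36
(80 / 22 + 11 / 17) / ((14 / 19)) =15219 / 2618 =5.81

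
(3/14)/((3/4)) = 0.29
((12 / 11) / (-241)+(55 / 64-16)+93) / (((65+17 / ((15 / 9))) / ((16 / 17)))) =66045825 / 67780768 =0.97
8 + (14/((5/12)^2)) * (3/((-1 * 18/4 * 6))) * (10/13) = 72/65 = 1.11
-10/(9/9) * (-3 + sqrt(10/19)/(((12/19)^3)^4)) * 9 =-15938.17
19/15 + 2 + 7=10.27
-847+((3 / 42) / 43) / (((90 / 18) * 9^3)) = -1858563629 / 2194290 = -847.00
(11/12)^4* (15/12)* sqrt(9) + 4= 183797/27648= 6.65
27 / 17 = 1.59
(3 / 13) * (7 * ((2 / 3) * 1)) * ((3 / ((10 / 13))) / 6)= 7 / 10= 0.70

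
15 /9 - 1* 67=-196 /3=-65.33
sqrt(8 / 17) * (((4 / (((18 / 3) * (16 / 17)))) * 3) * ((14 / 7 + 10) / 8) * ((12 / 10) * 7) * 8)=126 * sqrt(34) / 5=146.94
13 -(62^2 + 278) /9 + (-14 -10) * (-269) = 6011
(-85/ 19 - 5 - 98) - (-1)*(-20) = -2422/ 19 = -127.47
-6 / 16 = -3 / 8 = -0.38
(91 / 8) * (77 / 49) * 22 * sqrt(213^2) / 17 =335049 / 68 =4927.19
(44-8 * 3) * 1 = 20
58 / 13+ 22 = 344 / 13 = 26.46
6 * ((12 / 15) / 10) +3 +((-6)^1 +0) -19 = -538 / 25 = -21.52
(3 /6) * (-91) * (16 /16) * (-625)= 56875 /2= 28437.50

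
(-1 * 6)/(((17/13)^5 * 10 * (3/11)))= -4084223/7099285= -0.58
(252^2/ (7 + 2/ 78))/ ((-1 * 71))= -1238328/ 9727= -127.31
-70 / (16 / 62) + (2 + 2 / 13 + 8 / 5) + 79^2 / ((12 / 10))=3848003 / 780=4933.34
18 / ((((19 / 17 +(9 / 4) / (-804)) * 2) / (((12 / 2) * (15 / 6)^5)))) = 96103125 / 20317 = 4730.18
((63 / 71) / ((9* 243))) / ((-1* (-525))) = 1 / 1293975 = 0.00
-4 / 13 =-0.31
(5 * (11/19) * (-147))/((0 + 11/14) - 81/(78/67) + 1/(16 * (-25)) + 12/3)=294294000/44811329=6.57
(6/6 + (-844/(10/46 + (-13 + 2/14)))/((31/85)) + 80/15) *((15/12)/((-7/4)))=-35849035/264957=-135.30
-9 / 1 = -9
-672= -672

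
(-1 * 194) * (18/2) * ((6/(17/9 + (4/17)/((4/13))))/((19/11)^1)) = -2285.60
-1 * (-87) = 87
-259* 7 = -1813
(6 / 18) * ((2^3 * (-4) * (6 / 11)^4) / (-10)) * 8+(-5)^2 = 25.76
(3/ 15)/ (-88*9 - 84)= -1/ 4380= -0.00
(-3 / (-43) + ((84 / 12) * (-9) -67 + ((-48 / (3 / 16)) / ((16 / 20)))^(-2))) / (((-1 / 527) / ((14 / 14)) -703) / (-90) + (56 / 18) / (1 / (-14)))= 2713511834451 / 746500034560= 3.63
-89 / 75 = -1.19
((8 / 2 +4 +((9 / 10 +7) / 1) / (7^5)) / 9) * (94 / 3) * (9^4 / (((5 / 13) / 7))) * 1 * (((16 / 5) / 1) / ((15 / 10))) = 7095446.63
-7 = -7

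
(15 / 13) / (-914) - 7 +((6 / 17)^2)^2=-6932629397 / 992396522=-6.99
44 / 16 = 2.75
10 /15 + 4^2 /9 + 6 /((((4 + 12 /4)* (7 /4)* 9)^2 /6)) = 52886 /21609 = 2.45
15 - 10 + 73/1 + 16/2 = 86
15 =15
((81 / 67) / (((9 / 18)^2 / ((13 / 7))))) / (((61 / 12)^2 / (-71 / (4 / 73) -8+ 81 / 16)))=-787690332 / 1745149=-451.36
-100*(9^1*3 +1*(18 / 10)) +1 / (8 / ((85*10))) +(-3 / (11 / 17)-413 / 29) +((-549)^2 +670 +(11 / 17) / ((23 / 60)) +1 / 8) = 298631345795 / 997832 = 299280.19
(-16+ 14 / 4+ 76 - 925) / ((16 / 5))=-8615 / 32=-269.22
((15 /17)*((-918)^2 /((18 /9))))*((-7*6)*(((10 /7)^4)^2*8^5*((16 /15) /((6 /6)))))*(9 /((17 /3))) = -12383472844800000000 /823543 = -15036826061055.71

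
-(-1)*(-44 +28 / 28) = -43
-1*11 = -11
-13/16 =-0.81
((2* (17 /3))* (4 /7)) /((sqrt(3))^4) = 136 /189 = 0.72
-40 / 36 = -10 / 9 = -1.11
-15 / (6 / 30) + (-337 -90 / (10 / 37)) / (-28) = -715 / 14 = -51.07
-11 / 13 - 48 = -635 / 13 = -48.85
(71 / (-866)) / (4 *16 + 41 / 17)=-1207 / 977714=-0.00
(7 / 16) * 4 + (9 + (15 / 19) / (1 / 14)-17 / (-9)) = 16205 / 684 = 23.69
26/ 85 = 0.31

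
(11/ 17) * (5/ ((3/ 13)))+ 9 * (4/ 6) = 1021/ 51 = 20.02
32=32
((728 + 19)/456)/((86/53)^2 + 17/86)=30075963/51969484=0.58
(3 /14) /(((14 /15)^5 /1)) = 2278125 /7529536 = 0.30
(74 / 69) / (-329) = -74 / 22701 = -0.00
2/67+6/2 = 3.03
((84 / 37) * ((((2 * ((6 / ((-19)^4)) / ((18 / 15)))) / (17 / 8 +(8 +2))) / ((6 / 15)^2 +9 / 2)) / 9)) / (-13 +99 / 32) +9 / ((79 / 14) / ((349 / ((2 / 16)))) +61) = 36459453731985088784 / 247122320717970374469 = 0.15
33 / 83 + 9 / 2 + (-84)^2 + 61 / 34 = 9965458 / 1411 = 7062.69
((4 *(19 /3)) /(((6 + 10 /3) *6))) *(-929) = -17651 /42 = -420.26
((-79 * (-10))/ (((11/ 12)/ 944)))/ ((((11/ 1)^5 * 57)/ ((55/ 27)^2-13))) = -19246574080/ 24537891411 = -0.78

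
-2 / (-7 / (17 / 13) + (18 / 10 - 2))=85 / 236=0.36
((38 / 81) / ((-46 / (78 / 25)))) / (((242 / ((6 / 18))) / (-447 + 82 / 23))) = 2519153 / 129618225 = 0.02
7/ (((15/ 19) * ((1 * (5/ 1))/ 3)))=5.32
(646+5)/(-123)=-217/41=-5.29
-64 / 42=-32 / 21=-1.52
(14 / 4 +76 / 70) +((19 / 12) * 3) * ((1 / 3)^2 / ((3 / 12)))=4219 / 630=6.70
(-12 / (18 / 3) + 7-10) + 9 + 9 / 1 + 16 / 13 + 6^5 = 101273 / 13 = 7790.23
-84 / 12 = -7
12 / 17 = 0.71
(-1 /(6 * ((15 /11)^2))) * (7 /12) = -0.05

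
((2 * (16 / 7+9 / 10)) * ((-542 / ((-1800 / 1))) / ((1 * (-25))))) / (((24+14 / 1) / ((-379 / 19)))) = 22904107 / 568575000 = 0.04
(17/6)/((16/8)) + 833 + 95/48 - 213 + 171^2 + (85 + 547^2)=15799603/48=329158.40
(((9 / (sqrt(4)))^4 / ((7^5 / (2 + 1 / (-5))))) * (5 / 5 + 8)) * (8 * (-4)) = -1062882 / 84035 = -12.65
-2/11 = -0.18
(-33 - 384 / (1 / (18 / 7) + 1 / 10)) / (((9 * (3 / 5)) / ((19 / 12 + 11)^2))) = -342129005 / 14256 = -23998.95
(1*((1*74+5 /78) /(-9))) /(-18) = 5777 /12636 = 0.46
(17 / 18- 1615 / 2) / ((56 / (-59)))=61183 / 72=849.76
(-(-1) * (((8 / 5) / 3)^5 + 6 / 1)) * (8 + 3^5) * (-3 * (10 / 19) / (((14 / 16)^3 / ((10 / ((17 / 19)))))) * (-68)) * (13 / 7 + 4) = 55267426582528 / 3472875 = 15914027.02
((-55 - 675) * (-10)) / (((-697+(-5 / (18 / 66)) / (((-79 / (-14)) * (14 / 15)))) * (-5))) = 57670 / 27669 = 2.08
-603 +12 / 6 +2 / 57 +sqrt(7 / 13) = -34255 / 57 +sqrt(91) / 13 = -600.23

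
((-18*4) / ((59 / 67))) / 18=-4.54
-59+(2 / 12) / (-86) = -30445 / 516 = -59.00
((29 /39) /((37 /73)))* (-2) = -4234 /1443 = -2.93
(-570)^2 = 324900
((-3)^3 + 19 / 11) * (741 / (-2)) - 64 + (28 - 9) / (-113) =11559126 / 1243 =9299.38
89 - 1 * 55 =34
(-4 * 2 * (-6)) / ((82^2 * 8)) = 3 / 3362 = 0.00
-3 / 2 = -1.50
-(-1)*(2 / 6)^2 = 1 / 9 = 0.11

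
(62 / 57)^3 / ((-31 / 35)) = -1.45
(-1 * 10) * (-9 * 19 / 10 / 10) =171 / 10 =17.10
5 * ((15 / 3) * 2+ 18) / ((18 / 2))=140 / 9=15.56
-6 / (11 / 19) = -114 / 11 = -10.36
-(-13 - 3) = 16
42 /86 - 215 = -9224 /43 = -214.51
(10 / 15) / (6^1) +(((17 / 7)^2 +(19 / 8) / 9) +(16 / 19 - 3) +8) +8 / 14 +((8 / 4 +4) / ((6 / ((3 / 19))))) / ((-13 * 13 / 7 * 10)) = 79839089 / 6293560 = 12.69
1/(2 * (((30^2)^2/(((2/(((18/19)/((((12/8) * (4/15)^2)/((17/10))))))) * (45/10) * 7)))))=133/51637500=0.00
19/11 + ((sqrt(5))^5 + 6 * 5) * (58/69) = 6817/253 + 1450 * sqrt(5)/69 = 73.93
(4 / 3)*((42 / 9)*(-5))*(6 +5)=-342.22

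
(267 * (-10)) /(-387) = 890 /129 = 6.90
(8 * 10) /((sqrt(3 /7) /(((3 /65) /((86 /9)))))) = 72 * sqrt(21) /559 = 0.59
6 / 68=3 / 34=0.09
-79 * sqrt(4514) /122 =-43.51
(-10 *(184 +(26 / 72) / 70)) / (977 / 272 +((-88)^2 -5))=-31531124 / 132677055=-0.24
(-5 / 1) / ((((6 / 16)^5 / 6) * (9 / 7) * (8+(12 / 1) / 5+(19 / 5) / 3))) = -65536 / 243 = -269.70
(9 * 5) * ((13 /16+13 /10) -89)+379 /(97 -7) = -2812123 /720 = -3905.73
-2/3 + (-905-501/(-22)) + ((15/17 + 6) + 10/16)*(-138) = -4306031/2244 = -1918.91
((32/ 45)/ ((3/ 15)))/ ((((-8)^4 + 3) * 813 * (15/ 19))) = 608/ 449885745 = 0.00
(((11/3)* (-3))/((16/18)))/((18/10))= -55/8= -6.88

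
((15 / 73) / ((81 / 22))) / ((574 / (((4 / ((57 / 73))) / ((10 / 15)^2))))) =55 / 49077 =0.00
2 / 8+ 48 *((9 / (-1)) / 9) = -191 / 4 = -47.75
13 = 13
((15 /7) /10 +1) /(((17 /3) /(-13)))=-39 /14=-2.79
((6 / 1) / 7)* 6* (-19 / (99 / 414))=-31464 / 77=-408.62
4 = 4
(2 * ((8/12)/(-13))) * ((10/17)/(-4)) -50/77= -32380/51051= -0.63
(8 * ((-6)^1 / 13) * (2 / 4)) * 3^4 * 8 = -15552 / 13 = -1196.31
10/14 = 5/7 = 0.71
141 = 141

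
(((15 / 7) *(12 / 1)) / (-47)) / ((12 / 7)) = -15 / 47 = -0.32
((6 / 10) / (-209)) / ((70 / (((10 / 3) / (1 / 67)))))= -67 / 7315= -0.01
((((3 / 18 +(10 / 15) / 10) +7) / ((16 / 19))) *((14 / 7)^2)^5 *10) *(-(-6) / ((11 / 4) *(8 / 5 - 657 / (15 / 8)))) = -659680 / 1199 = -550.19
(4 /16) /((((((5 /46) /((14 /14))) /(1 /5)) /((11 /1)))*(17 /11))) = 2783 /850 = 3.27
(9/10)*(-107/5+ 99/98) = -89919/4900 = -18.35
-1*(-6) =6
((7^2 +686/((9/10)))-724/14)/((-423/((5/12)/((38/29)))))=-6938105/12151944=-0.57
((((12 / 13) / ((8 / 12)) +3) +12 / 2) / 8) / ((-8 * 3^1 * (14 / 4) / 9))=-405 / 2912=-0.14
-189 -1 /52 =-9829 /52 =-189.02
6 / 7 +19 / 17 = 1.97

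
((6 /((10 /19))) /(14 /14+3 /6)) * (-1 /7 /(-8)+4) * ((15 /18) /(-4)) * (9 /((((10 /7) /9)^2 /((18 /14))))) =-373977 /128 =-2921.70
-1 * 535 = -535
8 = 8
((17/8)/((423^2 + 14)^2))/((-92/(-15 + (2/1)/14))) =221/20621264628356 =0.00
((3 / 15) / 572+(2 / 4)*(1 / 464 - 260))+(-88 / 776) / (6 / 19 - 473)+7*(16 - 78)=-326008008587601 / 578030092640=-564.00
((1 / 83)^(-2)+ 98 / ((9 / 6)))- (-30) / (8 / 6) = 41861 / 6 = 6976.83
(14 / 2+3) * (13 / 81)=130 / 81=1.60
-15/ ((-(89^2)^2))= 15/ 62742241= 0.00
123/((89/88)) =121.62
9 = 9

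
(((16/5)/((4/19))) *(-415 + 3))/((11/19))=-594928/55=-10816.87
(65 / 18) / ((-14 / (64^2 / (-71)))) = 66560 / 4473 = 14.88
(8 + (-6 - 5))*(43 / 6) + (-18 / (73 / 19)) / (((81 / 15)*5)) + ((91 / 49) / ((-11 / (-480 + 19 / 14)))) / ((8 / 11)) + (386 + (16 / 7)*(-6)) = 79276459 / 171696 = 461.73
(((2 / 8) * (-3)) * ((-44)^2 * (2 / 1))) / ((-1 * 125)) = 2904 / 125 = 23.23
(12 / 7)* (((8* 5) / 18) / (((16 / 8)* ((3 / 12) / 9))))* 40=19200 / 7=2742.86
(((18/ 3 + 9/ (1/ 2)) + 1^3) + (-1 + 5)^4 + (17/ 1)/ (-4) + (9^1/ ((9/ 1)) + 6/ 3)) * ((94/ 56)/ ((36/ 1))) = 13.04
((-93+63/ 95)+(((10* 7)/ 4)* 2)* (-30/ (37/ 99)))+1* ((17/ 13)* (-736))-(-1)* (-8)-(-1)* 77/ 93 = -16452163931/ 4249635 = -3871.43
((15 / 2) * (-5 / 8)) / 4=-75 / 64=-1.17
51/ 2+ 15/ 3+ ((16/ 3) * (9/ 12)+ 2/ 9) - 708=-12119/ 18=-673.28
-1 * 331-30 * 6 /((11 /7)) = -4901 /11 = -445.55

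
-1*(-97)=97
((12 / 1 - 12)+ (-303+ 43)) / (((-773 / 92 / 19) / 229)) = 104075920 / 773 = 134638.97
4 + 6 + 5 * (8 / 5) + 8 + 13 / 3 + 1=94 / 3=31.33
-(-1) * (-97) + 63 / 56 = -767 / 8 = -95.88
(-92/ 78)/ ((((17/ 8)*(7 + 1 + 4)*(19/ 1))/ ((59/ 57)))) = -5428/ 2154087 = -0.00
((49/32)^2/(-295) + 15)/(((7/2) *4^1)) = 4528799/4229120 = 1.07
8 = 8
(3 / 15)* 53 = 53 / 5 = 10.60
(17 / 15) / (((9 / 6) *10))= 17 / 225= 0.08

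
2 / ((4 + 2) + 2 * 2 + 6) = 1 / 8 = 0.12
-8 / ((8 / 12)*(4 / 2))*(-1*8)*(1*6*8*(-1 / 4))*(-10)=5760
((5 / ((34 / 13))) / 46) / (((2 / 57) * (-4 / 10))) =-18525 / 6256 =-2.96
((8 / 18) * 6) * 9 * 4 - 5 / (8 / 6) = 369 / 4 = 92.25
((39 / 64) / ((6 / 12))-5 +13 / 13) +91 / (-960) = -2761 / 960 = -2.88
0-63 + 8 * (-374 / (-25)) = 1417 / 25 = 56.68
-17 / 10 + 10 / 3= 49 / 30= 1.63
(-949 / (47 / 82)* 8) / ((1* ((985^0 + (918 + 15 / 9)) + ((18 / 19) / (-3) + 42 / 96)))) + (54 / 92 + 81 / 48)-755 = -11141876554123 / 14524471664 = -767.11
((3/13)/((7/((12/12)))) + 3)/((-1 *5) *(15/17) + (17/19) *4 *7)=89148/606697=0.15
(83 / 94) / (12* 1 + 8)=83 / 1880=0.04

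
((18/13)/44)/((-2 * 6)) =-3/1144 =-0.00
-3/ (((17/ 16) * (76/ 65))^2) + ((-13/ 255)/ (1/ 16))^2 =-1.28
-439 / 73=-6.01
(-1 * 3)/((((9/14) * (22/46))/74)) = -23828/33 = -722.06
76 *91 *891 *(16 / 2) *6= 295783488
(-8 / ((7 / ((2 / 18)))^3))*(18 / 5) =-16 / 138915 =-0.00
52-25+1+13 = 41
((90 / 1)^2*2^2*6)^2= 37791360000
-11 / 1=-11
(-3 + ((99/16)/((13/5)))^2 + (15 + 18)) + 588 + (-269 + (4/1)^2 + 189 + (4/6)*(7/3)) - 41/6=215864489/389376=554.39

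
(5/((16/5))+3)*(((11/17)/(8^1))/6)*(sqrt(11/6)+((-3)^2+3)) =803*sqrt(66)/78336+803/1088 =0.82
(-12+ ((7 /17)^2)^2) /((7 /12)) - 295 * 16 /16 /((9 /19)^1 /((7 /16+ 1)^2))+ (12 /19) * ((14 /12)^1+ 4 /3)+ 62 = -31834614107593 /25593507072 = -1243.86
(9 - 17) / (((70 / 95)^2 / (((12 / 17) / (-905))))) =8664 / 753865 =0.01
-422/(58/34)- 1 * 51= -8653/29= -298.38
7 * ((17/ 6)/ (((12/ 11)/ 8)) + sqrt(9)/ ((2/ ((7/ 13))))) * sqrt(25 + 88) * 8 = 141428 * sqrt(113)/ 117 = 12849.57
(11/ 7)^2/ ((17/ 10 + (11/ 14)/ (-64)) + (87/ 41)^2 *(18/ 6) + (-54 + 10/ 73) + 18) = -9502894720/ 79533394969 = -0.12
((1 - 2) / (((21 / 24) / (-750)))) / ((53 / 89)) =534000 / 371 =1439.35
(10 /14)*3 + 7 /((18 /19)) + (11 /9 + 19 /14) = 109 /9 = 12.11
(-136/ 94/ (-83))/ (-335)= -68/ 1306835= -0.00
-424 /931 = -0.46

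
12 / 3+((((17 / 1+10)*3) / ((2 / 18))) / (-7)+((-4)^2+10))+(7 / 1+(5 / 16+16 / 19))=-140423 / 2128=-65.99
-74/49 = -1.51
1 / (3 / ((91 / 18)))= 91 / 54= 1.69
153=153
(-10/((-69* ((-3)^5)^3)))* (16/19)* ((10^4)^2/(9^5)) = -16000000000/1110795366979773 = -0.00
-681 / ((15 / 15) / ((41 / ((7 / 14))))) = -55842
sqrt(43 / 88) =sqrt(946) / 44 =0.70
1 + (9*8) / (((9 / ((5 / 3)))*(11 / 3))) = 51 / 11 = 4.64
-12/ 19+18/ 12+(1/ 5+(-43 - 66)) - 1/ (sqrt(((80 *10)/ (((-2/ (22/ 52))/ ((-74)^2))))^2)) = -24705193287/ 228896800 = -107.93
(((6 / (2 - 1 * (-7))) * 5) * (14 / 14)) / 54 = 5 / 81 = 0.06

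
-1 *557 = -557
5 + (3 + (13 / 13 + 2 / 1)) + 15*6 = 101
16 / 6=8 / 3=2.67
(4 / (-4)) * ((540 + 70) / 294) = -305 / 147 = -2.07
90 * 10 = 900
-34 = -34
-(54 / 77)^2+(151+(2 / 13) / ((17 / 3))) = 197247797 / 1310309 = 150.54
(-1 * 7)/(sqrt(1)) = -7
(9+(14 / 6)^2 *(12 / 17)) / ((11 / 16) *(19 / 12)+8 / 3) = 3.42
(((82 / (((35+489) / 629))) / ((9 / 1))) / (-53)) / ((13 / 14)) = -180523 / 812331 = -0.22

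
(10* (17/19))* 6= 1020/19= 53.68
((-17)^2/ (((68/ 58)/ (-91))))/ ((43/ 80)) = -1794520/ 43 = -41733.02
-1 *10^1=-10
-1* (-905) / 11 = 905 / 11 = 82.27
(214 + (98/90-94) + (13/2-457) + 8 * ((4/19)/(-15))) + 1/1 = -112355/342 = -328.52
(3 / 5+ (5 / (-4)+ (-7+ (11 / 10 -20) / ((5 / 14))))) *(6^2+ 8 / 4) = -115083 / 50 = -2301.66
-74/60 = -37/30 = -1.23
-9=-9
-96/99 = -32/33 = -0.97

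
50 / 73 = 0.68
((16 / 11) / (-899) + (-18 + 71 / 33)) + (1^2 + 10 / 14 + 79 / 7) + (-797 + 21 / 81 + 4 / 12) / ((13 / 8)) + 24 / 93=-1710142402 / 3471039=-492.69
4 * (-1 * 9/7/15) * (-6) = 72/35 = 2.06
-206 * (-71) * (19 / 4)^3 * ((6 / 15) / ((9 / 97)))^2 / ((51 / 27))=471954188603 / 30600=15423339.50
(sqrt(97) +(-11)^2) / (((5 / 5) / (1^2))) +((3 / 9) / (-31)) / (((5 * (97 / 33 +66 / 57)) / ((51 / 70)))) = sqrt(97) +3372700991 / 27873650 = 130.85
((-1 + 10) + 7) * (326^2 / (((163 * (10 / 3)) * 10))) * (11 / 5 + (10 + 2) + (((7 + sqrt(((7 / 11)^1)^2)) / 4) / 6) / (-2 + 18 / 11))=521274 / 125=4170.19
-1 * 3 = -3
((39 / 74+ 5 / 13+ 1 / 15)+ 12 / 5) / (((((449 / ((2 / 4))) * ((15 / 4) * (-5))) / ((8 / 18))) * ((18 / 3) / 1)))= -97498 / 6560058375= -0.00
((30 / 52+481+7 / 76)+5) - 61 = 425.67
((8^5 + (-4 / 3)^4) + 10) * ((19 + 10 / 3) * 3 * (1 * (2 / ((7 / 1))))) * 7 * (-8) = -2846453728 / 81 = -35141404.05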